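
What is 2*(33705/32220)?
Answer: 749/358 ≈ 2.0922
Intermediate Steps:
2*(33705/32220) = 2*(33705*(1/32220)) = 2*(749/716) = 749/358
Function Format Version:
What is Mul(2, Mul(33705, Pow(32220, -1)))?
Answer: Rational(749, 358) ≈ 2.0922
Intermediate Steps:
Mul(2, Mul(33705, Pow(32220, -1))) = Mul(2, Mul(33705, Rational(1, 32220))) = Mul(2, Rational(749, 716)) = Rational(749, 358)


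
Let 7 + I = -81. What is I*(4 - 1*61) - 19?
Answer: 4997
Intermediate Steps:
I = -88 (I = -7 - 81 = -88)
I*(4 - 1*61) - 19 = -88*(4 - 1*61) - 19 = -88*(4 - 61) - 19 = -88*(-57) - 19 = 5016 - 19 = 4997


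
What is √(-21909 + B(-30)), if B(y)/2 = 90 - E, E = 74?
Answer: I*√21877 ≈ 147.91*I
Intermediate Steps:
B(y) = 32 (B(y) = 2*(90 - 1*74) = 2*(90 - 74) = 2*16 = 32)
√(-21909 + B(-30)) = √(-21909 + 32) = √(-21877) = I*√21877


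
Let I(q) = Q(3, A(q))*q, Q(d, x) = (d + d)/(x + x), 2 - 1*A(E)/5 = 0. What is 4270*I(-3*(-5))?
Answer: 19215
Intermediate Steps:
A(E) = 10 (A(E) = 10 - 5*0 = 10 + 0 = 10)
Q(d, x) = d/x (Q(d, x) = (2*d)/((2*x)) = (2*d)*(1/(2*x)) = d/x)
I(q) = 3*q/10 (I(q) = (3/10)*q = (3*(⅒))*q = 3*q/10)
4270*I(-3*(-5)) = 4270*(3*(-3*(-5))/10) = 4270*((3/10)*15) = 4270*(9/2) = 19215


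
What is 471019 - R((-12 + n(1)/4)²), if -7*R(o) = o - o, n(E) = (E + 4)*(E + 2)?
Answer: 471019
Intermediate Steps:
n(E) = (2 + E)*(4 + E) (n(E) = (4 + E)*(2 + E) = (2 + E)*(4 + E))
R(o) = 0 (R(o) = -(o - o)/7 = -⅐*0 = 0)
471019 - R((-12 + n(1)/4)²) = 471019 - 1*0 = 471019 + 0 = 471019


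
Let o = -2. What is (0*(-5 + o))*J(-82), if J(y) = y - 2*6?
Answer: 0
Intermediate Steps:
J(y) = -12 + y (J(y) = y - 12 = -12 + y)
(0*(-5 + o))*J(-82) = (0*(-5 - 2))*(-12 - 82) = (0*(-7))*(-94) = 0*(-94) = 0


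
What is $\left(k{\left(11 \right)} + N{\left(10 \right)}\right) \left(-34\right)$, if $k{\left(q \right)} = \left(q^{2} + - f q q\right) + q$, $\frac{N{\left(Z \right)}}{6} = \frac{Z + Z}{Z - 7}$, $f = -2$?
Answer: $-14076$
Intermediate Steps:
$N{\left(Z \right)} = \frac{12 Z}{-7 + Z}$ ($N{\left(Z \right)} = 6 \frac{Z + Z}{Z - 7} = 6 \frac{2 Z}{-7 + Z} = \frac{12 Z}{-7 + Z}$)
$k{\left(q \right)} = q + 3 q^{2}$ ($k{\left(q \right)} = \left(q^{2} + \left(-1\right) \left(-2\right) q q\right) + q = \left(q^{2} + 2 q q\right) + q = \left(q^{2} + 2 q^{2}\right) + q = 3 q^{2} + q = q + 3 q^{2}$)
$\left(k{\left(11 \right)} + N{\left(10 \right)}\right) \left(-34\right) = \left(11 \left(1 + 3 \cdot 11\right) + 12 \cdot 10 \frac{1}{-7 + 10}\right) \left(-34\right) = \left(11 \left(1 + 33\right) + 12 \cdot 10 \cdot \frac{1}{3}\right) \left(-34\right) = \left(11 \cdot 34 + 12 \cdot 10 \cdot \frac{1}{3}\right) \left(-34\right) = \left(374 + 40\right) \left(-34\right) = 414 \left(-34\right) = -14076$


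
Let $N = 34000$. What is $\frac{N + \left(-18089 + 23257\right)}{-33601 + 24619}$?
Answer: $- \frac{2176}{499} \approx -4.3607$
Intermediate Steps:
$\frac{N + \left(-18089 + 23257\right)}{-33601 + 24619} = \frac{34000 + \left(-18089 + 23257\right)}{-33601 + 24619} = \frac{34000 + 5168}{-8982} = 39168 \left(- \frac{1}{8982}\right) = - \frac{2176}{499}$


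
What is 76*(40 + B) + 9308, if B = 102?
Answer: 20100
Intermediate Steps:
76*(40 + B) + 9308 = 76*(40 + 102) + 9308 = 76*142 + 9308 = 10792 + 9308 = 20100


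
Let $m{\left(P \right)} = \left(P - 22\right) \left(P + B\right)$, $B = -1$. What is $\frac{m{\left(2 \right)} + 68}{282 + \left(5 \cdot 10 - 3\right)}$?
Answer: $\frac{48}{329} \approx 0.1459$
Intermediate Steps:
$m{\left(P \right)} = \left(-1 + P\right) \left(-22 + P\right)$ ($m{\left(P \right)} = \left(P - 22\right) \left(P - 1\right) = \left(-22 + P\right) \left(-1 + P\right) = \left(-1 + P\right) \left(-22 + P\right)$)
$\frac{m{\left(2 \right)} + 68}{282 + \left(5 \cdot 10 - 3\right)} = \frac{\left(22 + 2^{2} - 46\right) + 68}{282 + \left(5 \cdot 10 - 3\right)} = \frac{\left(22 + 4 - 46\right) + 68}{282 + \left(50 - 3\right)} = \frac{-20 + 68}{282 + 47} = \frac{1}{329} \cdot 48 = \frac{48}{329}$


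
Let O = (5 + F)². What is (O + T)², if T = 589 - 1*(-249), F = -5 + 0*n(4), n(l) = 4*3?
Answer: 702244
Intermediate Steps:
n(l) = 12
F = -5 (F = -5 + 0*12 = -5 + 0 = -5)
T = 838 (T = 589 + 249 = 838)
O = 0 (O = (5 - 5)² = 0² = 0)
(O + T)² = (0 + 838)² = 838² = 702244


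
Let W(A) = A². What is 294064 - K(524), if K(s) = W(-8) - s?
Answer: 294524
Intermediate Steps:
K(s) = 64 - s (K(s) = (-8)² - s = 64 - s)
294064 - K(524) = 294064 - (64 - 1*524) = 294064 - (64 - 524) = 294064 - 1*(-460) = 294064 + 460 = 294524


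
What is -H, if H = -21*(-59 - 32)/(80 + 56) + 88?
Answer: -13879/136 ≈ -102.05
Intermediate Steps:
H = 13879/136 (H = -(-1911)/136 + 88 = -21*(-91/136) + 88 = 1911/136 + 88 = 13879/136 ≈ 102.05)
-H = -1*13879/136 = -13879/136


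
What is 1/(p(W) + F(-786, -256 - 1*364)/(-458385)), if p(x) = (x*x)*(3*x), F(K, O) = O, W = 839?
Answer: 91677/162430481006413 ≈ 5.6441e-10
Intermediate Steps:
p(x) = 3*x**3 (p(x) = x**2*(3*x) = 3*x**3)
1/(p(W) + F(-786, -256 - 1*364)/(-458385)) = 1/(3*839**3 + (-256 - 1*364)/(-458385)) = 1/(3*590589719 + (-256 - 364)*(-1/458385)) = 1/(1771769157 - 620*(-1/458385)) = 1/(1771769157 + 124/91677) = 1/(162430481006413/91677) = 91677/162430481006413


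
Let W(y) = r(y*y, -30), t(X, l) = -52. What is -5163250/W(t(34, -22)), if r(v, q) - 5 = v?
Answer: -5163250/2709 ≈ -1906.0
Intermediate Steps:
r(v, q) = 5 + v
W(y) = 5 + y² (W(y) = 5 + y*y = 5 + y²)
-5163250/W(t(34, -22)) = -5163250/(5 + (-52)²) = -5163250/(5 + 2704) = -5163250/2709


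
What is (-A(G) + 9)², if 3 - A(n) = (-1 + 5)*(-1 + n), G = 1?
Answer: 36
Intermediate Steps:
A(n) = 7 - 4*n (A(n) = 3 - (-1 + 5)*(-1 + n) = 3 - 4*(-1 + n) = 3 - (-4 + 4*n) = 3 + (4 - 4*n) = 7 - 4*n)
(-A(G) + 9)² = (-(7 - 4*1) + 9)² = (-(7 - 4) + 9)² = (-1*3 + 9)² = (-3 + 9)² = 6² = 36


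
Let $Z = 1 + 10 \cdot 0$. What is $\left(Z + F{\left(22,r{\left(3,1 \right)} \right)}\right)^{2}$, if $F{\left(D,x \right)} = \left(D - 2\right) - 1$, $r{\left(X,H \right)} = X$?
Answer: $400$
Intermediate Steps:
$F{\left(D,x \right)} = -3 + D$ ($F{\left(D,x \right)} = \left(-2 + D\right) - 1 = -3 + D$)
$Z = 1$ ($Z = 1 + 0 = 1$)
$\left(Z + F{\left(22,r{\left(3,1 \right)} \right)}\right)^{2} = \left(1 + \left(-3 + 22\right)\right)^{2} = \left(1 + 19\right)^{2} = 20^{2} = 400$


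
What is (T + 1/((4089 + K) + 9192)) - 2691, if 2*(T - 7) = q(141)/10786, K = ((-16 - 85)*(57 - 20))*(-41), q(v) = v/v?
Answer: -4820054402717/1795847428 ≈ -2684.0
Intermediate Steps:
q(v) = 1
K = 153217 (K = -101*37*(-41) = -3737*(-41) = 153217)
T = 151005/21572 (T = 7 + (1/10786)/2 = 7 + (1*(1/10786))/2 = 7 + (½)*(1/10786) = 7 + 1/21572 = 151005/21572 ≈ 7.0000)
(T + 1/((4089 + K) + 9192)) - 2691 = (151005/21572 + 1/((4089 + 153217) + 9192)) - 2691 = (151005/21572 + 1/(157306 + 9192)) - 2691 = (151005/21572 + 1/166498) - 2691 = 12571026031/1795847428 - 2691 = -4820054402717/1795847428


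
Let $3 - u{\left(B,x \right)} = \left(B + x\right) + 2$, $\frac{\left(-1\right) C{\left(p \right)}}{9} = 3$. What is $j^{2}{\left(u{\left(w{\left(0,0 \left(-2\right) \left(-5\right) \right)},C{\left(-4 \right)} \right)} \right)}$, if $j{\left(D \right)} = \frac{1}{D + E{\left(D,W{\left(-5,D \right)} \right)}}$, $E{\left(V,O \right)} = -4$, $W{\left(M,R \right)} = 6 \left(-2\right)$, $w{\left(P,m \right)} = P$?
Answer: $\frac{1}{576} \approx 0.0017361$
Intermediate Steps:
$C{\left(p \right)} = -27$ ($C{\left(p \right)} = \left(-9\right) 3 = -27$)
$W{\left(M,R \right)} = -12$
$u{\left(B,x \right)} = 1 - B - x$ ($u{\left(B,x \right)} = 3 - \left(\left(B + x\right) + 2\right) = 3 - \left(2 + B + x\right) = 1 - B - x$)
$j{\left(D \right)} = \frac{1}{-4 + D}$ ($j{\left(D \right)} = \frac{1}{D - 4} = \frac{1}{-4 + D}$)
$j^{2}{\left(u{\left(w{\left(0,0 \left(-2\right) \left(-5\right) \right)},C{\left(-4 \right)} \right)} \right)} = \left(\frac{1}{-4 - -28}\right)^{2} = \left(\frac{1}{-4 + \left(1 + 0 + 27\right)}\right)^{2} = \left(\frac{1}{-4 + 28}\right)^{2} = \left(\frac{1}{24}\right)^{2} = \frac{1}{576}$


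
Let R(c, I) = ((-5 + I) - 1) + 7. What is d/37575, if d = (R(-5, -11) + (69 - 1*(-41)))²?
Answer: 400/1503 ≈ 0.26613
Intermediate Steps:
R(c, I) = 1 + I (R(c, I) = (-6 + I) + 7 = 1 + I)
d = 10000 (d = ((1 - 11) + (69 - 1*(-41)))² = (-10 + (69 + 41))² = (-10 + 110)² = 100² = 10000)
d/37575 = 10000/37575 = 10000*(1/37575) = 400/1503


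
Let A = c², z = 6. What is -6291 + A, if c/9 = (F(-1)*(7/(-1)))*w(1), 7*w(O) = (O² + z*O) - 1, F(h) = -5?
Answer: 66609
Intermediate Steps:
w(O) = -⅐ + O²/7 + 6*O/7 (w(O) = ((O² + 6*O) - 1)/7 = (-1 + O² + 6*O)/7 = -⅐ + O²/7 + 6*O/7)
c = 270 (c = 9*((-35/(-1))*(-⅐ + (⅐)*1² + (6/7)*1)) = 9*((-35*(-1))*(-⅐ + (⅐)*1 + 6/7)) = 9*((-5*(-7))*(-⅐ + ⅐ + 6/7)) = 9*(35*(6/7)) = 9*30 = 270)
A = 72900 (A = 270² = 72900)
-6291 + A = -6291 + 72900 = 66609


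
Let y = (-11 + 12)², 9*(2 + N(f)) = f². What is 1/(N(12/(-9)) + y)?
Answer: -81/65 ≈ -1.2462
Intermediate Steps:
N(f) = -2 + f²/9
y = 1 (y = 1² = 1)
1/(N(12/(-9)) + y) = 1/((-2 + (12/(-9))²/9) + 1) = 1/((-2 + (12*(-⅑))²/9) + 1) = 1/((-2 + (-4/3)²/9) + 1) = 1/((-2 + (⅑)*(16/9)) + 1) = 1/((-2 + 16/81) + 1) = 1/(-146/81 + 1) = 1/(-65/81) = -81/65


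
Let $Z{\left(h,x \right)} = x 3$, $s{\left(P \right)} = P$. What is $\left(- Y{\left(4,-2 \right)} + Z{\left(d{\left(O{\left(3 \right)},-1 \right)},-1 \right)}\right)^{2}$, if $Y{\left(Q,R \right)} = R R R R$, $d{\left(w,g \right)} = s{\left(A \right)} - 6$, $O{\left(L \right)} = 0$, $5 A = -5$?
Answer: $361$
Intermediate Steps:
$A = -1$ ($A = \frac{1}{5} \left(-5\right) = -1$)
$d{\left(w,g \right)} = -7$ ($d{\left(w,g \right)} = -1 - 6 = -7$)
$Y{\left(Q,R \right)} = R^{4}$ ($Y{\left(Q,R \right)} = R^{2} R R = R^{3} R = R^{4}$)
$Z{\left(h,x \right)} = 3 x$
$\left(- Y{\left(4,-2 \right)} + Z{\left(d{\left(O{\left(3 \right)},-1 \right)},-1 \right)}\right)^{2} = \left(- \left(-2\right)^{4} + 3 \left(-1\right)\right)^{2} = \left(\left(-1\right) 16 - 3\right)^{2} = \left(-16 - 3\right)^{2} = \left(-19\right)^{2} = 361$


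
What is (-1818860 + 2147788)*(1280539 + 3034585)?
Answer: 1419365107072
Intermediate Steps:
(-1818860 + 2147788)*(1280539 + 3034585) = 328928*4315124 = 1419365107072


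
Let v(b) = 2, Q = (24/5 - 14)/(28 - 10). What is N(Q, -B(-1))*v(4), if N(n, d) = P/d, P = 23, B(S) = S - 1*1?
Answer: 23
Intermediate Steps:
Q = -23/45 (Q = (24*(⅕) - 14)/18 = (24/5 - 14)*(1/18) = -46/5*1/18 = -23/45 ≈ -0.51111)
B(S) = -1 + S (B(S) = S - 1 = -1 + S)
N(n, d) = 23/d
N(Q, -B(-1))*v(4) = (23/((-(-1 - 1))))*2 = (23/((-1*(-2))))*2 = (23/2)*2 = 23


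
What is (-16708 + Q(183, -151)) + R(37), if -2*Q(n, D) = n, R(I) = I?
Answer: -33525/2 ≈ -16763.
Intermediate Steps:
Q(n, D) = -n/2
(-16708 + Q(183, -151)) + R(37) = (-16708 - 1/2*183) + 37 = (-16708 - 183/2) + 37 = -33599/2 + 37 = -33525/2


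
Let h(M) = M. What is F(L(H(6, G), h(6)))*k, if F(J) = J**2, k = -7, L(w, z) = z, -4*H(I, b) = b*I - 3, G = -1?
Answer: -252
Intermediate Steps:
H(I, b) = 3/4 - I*b/4 (H(I, b) = -(b*I - 3)/4 = -(I*b - 3)/4 = -(-3 + I*b)/4 = 3/4 - I*b/4)
F(L(H(6, G), h(6)))*k = 6**2*(-7) = 36*(-7) = -252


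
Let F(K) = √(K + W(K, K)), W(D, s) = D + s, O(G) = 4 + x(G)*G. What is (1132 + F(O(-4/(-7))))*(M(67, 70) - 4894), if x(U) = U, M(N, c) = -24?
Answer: -5567176 - 9836*√159/7 ≈ -5.5849e+6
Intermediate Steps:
O(G) = 4 + G² (O(G) = 4 + G*G = 4 + G²)
F(K) = √3*√K (F(K) = √(K + (K + K)) = √(K + 2*K) = √(3*K) = √3*√K)
(1132 + F(O(-4/(-7))))*(M(67, 70) - 4894) = (1132 + √3*√(4 + (-4/(-7))²))*(-24 - 4894) = (1132 + √3*√(4 + (-4*(-⅐))²))*(-4918) = (1132 + √3*√(4 + (4/7)²))*(-4918) = (1132 + √3*√(4 + 16/49))*(-4918) = (1132 + √3*√(212/49))*(-4918) = (1132 + √3*(2*√53/7))*(-4918) = (1132 + 2*√159/7)*(-4918) = -5567176 - 9836*√159/7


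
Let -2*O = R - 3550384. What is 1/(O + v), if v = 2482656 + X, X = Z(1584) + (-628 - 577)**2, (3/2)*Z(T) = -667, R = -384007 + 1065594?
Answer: 6/32211809 ≈ 1.8627e-7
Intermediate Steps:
R = 681587
Z(T) = -1334/3 (Z(T) = (2/3)*(-667) = -1334/3)
X = 4354741/3 (X = -1334/3 + (-628 - 577)**2 = -1334/3 + (-1205)**2 = -1334/3 + 1452025 = 4354741/3 ≈ 1.4516e+6)
v = 11802709/3 (v = 2482656 + 4354741/3 = 11802709/3 ≈ 3.9342e+6)
O = 2868797/2 (O = -(681587 - 3550384)/2 = -1/2*(-2868797) = 2868797/2 ≈ 1.4344e+6)
1/(O + v) = 1/(2868797/2 + 11802709/3) = 1/(32211809/6) = 6/32211809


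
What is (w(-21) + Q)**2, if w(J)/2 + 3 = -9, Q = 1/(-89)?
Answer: 4566769/7921 ≈ 576.54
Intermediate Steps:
Q = -1/89 ≈ -0.011236
w(J) = -24 (w(J) = -6 + 2*(-9) = -6 - 18 = -24)
(w(-21) + Q)**2 = (-24 - 1/89)**2 = (-2137/89)**2 = 4566769/7921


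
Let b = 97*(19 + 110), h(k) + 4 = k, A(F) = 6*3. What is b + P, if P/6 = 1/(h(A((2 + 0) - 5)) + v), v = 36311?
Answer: 454534731/36325 ≈ 12513.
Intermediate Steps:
A(F) = 18
h(k) = -4 + k
b = 12513 (b = 97*129 = 12513)
P = 6/36325 (P = 6/((-4 + 18) + 36311) = 6/(14 + 36311) = 6/36325 ≈ 0.00016518)
b + P = 12513 + 6/36325 = 454534731/36325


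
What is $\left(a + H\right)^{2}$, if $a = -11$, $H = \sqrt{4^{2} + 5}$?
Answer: $\left(11 - \sqrt{21}\right)^{2} \approx 41.183$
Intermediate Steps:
$H = \sqrt{21}$ ($H = \sqrt{16 + 5} = \sqrt{21} \approx 4.5826$)
$\left(a + H\right)^{2} = \left(-11 + \sqrt{21}\right)^{2}$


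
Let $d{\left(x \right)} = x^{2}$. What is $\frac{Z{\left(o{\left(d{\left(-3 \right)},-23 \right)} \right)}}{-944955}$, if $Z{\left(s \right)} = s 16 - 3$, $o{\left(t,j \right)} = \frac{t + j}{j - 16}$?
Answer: $- \frac{107}{36853245} \approx -2.9034 \cdot 10^{-6}$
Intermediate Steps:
$o{\left(t,j \right)} = \frac{j + t}{-16 + j}$
$Z{\left(s \right)} = -3 + 16 s$ ($Z{\left(s \right)} = 16 s - 3 = -3 + 16 s$)
$\frac{Z{\left(o{\left(d{\left(-3 \right)},-23 \right)} \right)}}{-944955} = \frac{-3 + 16 \frac{-23 + \left(-3\right)^{2}}{-16 - 23}}{-944955} = \left(-3 + 16 \frac{-23 + 9}{-39}\right) \left(- \frac{1}{944955}\right) = \left(-3 + 16 \left(\left(- \frac{1}{39}\right) \left(-14\right)\right)\right) \left(- \frac{1}{944955}\right) = \left(-3 + 16 \cdot \frac{14}{39}\right) \left(- \frac{1}{944955}\right) = \left(-3 + \frac{224}{39}\right) \left(- \frac{1}{944955}\right) = \frac{107}{39} \left(- \frac{1}{944955}\right) = - \frac{107}{36853245}$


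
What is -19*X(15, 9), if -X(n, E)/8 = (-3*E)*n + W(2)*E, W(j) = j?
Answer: -58824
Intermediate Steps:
X(n, E) = -16*E + 24*E*n (X(n, E) = -8*((-3*E)*n + 2*E) = -8*(-3*E*n + 2*E) = -8*(2*E - 3*E*n) = -16*E + 24*E*n)
-19*X(15, 9) = -152*9*(-2 + 3*15) = -152*9*(-2 + 45) = -152*9*43 = -19*3096 = -58824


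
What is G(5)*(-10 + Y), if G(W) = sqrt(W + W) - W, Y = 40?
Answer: -150 + 30*sqrt(10) ≈ -55.132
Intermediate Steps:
G(W) = -W + sqrt(2)*sqrt(W) (G(W) = sqrt(2*W) - W = sqrt(2)*sqrt(W) - W = -W + sqrt(2)*sqrt(W))
G(5)*(-10 + Y) = (-1*5 + sqrt(2)*sqrt(5))*(-10 + 40) = (-5 + sqrt(10))*30 = -150 + 30*sqrt(10)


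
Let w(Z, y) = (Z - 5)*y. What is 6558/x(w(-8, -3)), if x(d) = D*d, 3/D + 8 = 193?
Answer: 404410/39 ≈ 10369.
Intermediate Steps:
D = 3/185 (D = 3/(-8 + 193) = 3/185 ≈ 0.016216)
w(Z, y) = y*(-5 + Z) (w(Z, y) = (-5 + Z)*y = y*(-5 + Z))
x(d) = 3*d/185
6558/x(w(-8, -3)) = 6558/((3*(-3*(-5 - 8))/185)) = 6558/((3*(-3*(-13))/185)) = 6558/(((3/185)*39)) = 6558/(117/185) = 6558*(185/117) = 404410/39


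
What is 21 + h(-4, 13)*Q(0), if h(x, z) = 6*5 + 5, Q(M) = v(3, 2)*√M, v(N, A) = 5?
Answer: 21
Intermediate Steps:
Q(M) = 5*√M
h(x, z) = 35 (h(x, z) = 30 + 5 = 35)
21 + h(-4, 13)*Q(0) = 21 + 35*(5*√0) = 21 + 35*(5*0) = 21 + 35*0 = 21 + 0 = 21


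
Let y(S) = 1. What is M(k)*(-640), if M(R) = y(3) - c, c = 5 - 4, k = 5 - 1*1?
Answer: 0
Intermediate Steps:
k = 4 (k = 5 - 1 = 4)
c = 1
M(R) = 0 (M(R) = 1 - 1*1 = 1 - 1 = 0)
M(k)*(-640) = 0*(-640) = 0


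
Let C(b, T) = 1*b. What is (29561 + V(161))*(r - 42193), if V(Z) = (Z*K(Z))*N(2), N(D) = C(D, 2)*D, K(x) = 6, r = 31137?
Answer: -369546800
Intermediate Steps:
C(b, T) = b
N(D) = D**2 (N(D) = D*D = D**2)
V(Z) = 24*Z (V(Z) = (Z*6)*2**2 = (6*Z)*4 = 24*Z)
(29561 + V(161))*(r - 42193) = (29561 + 24*161)*(31137 - 42193) = (29561 + 3864)*(-11056) = 33425*(-11056) = -369546800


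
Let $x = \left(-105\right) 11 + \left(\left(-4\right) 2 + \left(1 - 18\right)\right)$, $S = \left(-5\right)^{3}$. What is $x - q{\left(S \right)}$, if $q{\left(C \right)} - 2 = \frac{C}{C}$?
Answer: $-1183$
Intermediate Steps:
$S = -125$
$q{\left(C \right)} = 3$ ($q{\left(C \right)} = 2 + \frac{C}{C} = 2 + 1 = 3$)
$x = -1180$ ($x = -1155 + \left(-8 + \left(1 - 18\right)\right) = -1155 - 25 = -1180$)
$x - q{\left(S \right)} = -1180 - 3 = -1183$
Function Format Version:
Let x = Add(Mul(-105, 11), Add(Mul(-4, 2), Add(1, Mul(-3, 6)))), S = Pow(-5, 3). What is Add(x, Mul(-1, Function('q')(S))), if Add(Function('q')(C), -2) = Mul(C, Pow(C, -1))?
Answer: -1183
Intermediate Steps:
S = -125
Function('q')(C) = 3 (Function('q')(C) = Add(2, Mul(C, Pow(C, -1))) = Add(2, 1) = 3)
x = -1180 (x = Add(-1155, Add(-8, Add(1, -18))) = Add(-1155, Add(-8, -17)) = Add(-1155, -25) = -1180)
Add(x, Mul(-1, Function('q')(S))) = Add(-1180, Mul(-1, 3)) = Add(-1180, -3) = -1183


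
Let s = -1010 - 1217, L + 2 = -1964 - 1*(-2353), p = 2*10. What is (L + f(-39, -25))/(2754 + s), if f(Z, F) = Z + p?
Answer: 368/527 ≈ 0.69829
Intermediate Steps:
p = 20
L = 387 (L = -2 + (-1964 - 1*(-2353)) = -2 + (-1964 + 2353) = -2 + 389 = 387)
f(Z, F) = 20 + Z (f(Z, F) = Z + 20 = 20 + Z)
s = -2227
(L + f(-39, -25))/(2754 + s) = (387 + (20 - 39))/(2754 - 2227) = (387 - 19)/527 = 368*(1/527) = 368/527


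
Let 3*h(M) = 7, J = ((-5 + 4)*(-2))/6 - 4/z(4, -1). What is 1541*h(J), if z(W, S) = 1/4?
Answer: 10787/3 ≈ 3595.7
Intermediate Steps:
z(W, S) = ¼
J = -47/3 (J = ((-5 + 4)*(-2))/6 - 4/¼ = -1*(-2)*(⅙) - 4*4 = 2*(⅙) - 16 = ⅓ - 16 = -47/3 ≈ -15.667)
h(M) = 7/3 (h(M) = (⅓)*7 = 7/3)
1541*h(J) = 1541*(7/3) = 10787/3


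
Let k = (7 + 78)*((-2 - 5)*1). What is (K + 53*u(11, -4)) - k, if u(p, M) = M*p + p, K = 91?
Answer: -1063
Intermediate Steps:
u(p, M) = p + M*p
k = -595 (k = 85*(-7*1) = 85*(-7) = -595)
(K + 53*u(11, -4)) - k = (91 + 53*(11*(1 - 4))) - 1*(-595) = (91 + 53*(11*(-3))) + 595 = (91 + 53*(-33)) + 595 = (91 - 1749) + 595 = -1658 + 595 = -1063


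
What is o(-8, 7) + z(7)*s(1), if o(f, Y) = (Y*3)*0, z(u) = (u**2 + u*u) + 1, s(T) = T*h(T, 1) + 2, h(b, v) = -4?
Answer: -198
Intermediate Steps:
s(T) = 2 - 4*T (s(T) = T*(-4) + 2 = -4*T + 2 = 2 - 4*T)
z(u) = 1 + 2*u**2 (z(u) = (u**2 + u**2) + 1 = 2*u**2 + 1 = 1 + 2*u**2)
o(f, Y) = 0 (o(f, Y) = (3*Y)*0 = 0)
o(-8, 7) + z(7)*s(1) = 0 + (1 + 2*7**2)*(2 - 4*1) = 0 + (1 + 2*49)*(2 - 4) = 0 + (1 + 98)*(-2) = 0 + 99*(-2) = 0 - 198 = -198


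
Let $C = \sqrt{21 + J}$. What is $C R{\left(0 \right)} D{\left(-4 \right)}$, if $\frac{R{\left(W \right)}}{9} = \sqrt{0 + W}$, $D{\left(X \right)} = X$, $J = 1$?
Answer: $0$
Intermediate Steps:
$C = \sqrt{22}$ ($C = \sqrt{21 + 1} = \sqrt{22} \approx 4.6904$)
$R{\left(W \right)} = 9 \sqrt{W}$ ($R{\left(W \right)} = 9 \sqrt{0 + W} = 9 \sqrt{W}$)
$C R{\left(0 \right)} D{\left(-4 \right)} = \sqrt{22} \cdot 9 \sqrt{0} \left(-4\right) = \sqrt{22} \cdot 9 \cdot 0 \left(-4\right) = \sqrt{22} \cdot 0 \left(-4\right) = 0 \left(-4\right) = 0$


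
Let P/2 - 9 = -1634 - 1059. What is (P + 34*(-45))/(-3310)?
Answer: 3449/1655 ≈ 2.0840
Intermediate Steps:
P = -5368 (P = 18 + 2*(-1634 - 1059) = 18 + 2*(-2693) = 18 - 5386 = -5368)
(P + 34*(-45))/(-3310) = (-5368 + 34*(-45))/(-3310) = (-5368 - 1530)*(-1/3310) = -6898*(-1/3310) = 3449/1655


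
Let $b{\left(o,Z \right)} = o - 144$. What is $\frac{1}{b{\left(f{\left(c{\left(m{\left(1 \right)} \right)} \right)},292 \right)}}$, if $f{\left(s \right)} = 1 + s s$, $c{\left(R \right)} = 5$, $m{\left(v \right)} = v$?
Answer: $- \frac{1}{118} \approx -0.0084746$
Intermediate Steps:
$f{\left(s \right)} = 1 + s^{2}$
$b{\left(o,Z \right)} = -144 + o$ ($b{\left(o,Z \right)} = o - 144 = -144 + o$)
$\frac{1}{b{\left(f{\left(c{\left(m{\left(1 \right)} \right)} \right)},292 \right)}} = \frac{1}{-144 + \left(1 + 5^{2}\right)} = \frac{1}{-144 + \left(1 + 25\right)} = \frac{1}{-144 + 26} = \frac{1}{-118} = - \frac{1}{118}$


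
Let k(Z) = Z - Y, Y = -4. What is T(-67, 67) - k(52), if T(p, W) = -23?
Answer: -79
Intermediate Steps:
k(Z) = 4 + Z (k(Z) = Z - 1*(-4) = Z + 4 = 4 + Z)
T(-67, 67) - k(52) = -23 - (4 + 52) = -23 - 1*56 = -23 - 56 = -79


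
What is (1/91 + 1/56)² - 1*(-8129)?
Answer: 87923273/10816 ≈ 8129.0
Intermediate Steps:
(1/91 + 1/56)² - 1*(-8129) = (1/91 + 1/56)² + 8129 = (3/104)² + 8129 = 9/10816 + 8129 = 87923273/10816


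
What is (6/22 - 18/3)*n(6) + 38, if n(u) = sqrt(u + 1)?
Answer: 38 - 63*sqrt(7)/11 ≈ 22.847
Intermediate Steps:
n(u) = sqrt(1 + u)
(6/22 - 18/3)*n(6) + 38 = (6/22 - 18/3)*sqrt(1 + 6) + 38 = (6*(1/22) - 18*1/3)*sqrt(7) + 38 = (3/11 - 6)*sqrt(7) + 38 = -63*sqrt(7)/11 + 38 = 38 - 63*sqrt(7)/11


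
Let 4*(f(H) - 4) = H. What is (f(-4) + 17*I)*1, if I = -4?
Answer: -65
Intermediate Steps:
f(H) = 4 + H/4
(f(-4) + 17*I)*1 = ((4 + (1/4)*(-4)) + 17*(-4))*1 = ((4 - 1) - 68)*1 = (3 - 68)*1 = -65*1 = -65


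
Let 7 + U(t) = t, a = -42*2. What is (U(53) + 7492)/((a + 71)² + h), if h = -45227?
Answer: -3769/22529 ≈ -0.16730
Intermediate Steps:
a = -84
U(t) = -7 + t
(U(53) + 7492)/((a + 71)² + h) = ((-7 + 53) + 7492)/((-84 + 71)² - 45227) = (46 + 7492)/((-13)² - 45227) = 7538/(169 - 45227) = 7538/(-45058) = 7538*(-1/45058) = -3769/22529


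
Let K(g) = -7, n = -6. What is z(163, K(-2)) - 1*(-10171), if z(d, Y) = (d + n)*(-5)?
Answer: 9386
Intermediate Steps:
z(d, Y) = 30 - 5*d (z(d, Y) = (d - 6)*(-5) = (-6 + d)*(-5) = 30 - 5*d)
z(163, K(-2)) - 1*(-10171) = (30 - 5*163) - 1*(-10171) = (30 - 815) + 10171 = -785 + 10171 = 9386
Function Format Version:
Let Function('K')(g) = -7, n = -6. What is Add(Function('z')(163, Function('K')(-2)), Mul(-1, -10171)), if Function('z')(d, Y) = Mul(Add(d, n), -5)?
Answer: 9386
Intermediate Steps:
Function('z')(d, Y) = Add(30, Mul(-5, d)) (Function('z')(d, Y) = Mul(Add(d, -6), -5) = Mul(Add(-6, d), -5) = Add(30, Mul(-5, d)))
Add(Function('z')(163, Function('K')(-2)), Mul(-1, -10171)) = Add(Add(30, Mul(-5, 163)), Mul(-1, -10171)) = Add(Add(30, -815), 10171) = Add(-785, 10171) = 9386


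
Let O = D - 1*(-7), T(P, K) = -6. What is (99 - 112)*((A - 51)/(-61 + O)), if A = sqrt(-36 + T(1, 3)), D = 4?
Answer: -663/50 + 13*I*sqrt(42)/50 ≈ -13.26 + 1.685*I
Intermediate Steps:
O = 11 (O = 4 - 1*(-7) = 4 + 7 = 11)
A = I*sqrt(42) (A = sqrt(-36 - 6) = sqrt(-42) = I*sqrt(42) ≈ 6.4807*I)
(99 - 112)*((A - 51)/(-61 + O)) = (99 - 112)*((I*sqrt(42) - 51)/(-61 + 11)) = -13*(-51 + I*sqrt(42))/(-50) = -13*(-51 + I*sqrt(42))*(-1)/50 = -13*(51/50 - I*sqrt(42)/50) = -663/50 + 13*I*sqrt(42)/50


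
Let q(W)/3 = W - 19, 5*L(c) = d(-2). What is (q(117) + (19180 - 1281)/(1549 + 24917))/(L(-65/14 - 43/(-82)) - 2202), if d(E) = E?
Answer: -38994515/291443592 ≈ -0.13380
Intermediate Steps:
L(c) = -⅖ (L(c) = (⅕)*(-2) = -⅖)
q(W) = -57 + 3*W (q(W) = 3*(W - 19) = 3*(-19 + W) = -57 + 3*W)
(q(117) + (19180 - 1281)/(1549 + 24917))/(L(-65/14 - 43/(-82)) - 2202) = ((-57 + 3*117) + (19180 - 1281)/(1549 + 24917))/(-⅖ - 2202) = ((-57 + 351) + 17899/26466)/(-11012/5) = (294 + 17899*(1/26466))*(-5/11012) = (294 + 17899/26466)*(-5/11012) = (7798903/26466)*(-5/11012) = -38994515/291443592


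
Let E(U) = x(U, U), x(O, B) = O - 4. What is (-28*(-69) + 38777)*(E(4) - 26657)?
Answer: -1085179813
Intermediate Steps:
x(O, B) = -4 + O
E(U) = -4 + U
(-28*(-69) + 38777)*(E(4) - 26657) = (-28*(-69) + 38777)*((-4 + 4) - 26657) = (1932 + 38777)*(0 - 26657) = 40709*(-26657) = -1085179813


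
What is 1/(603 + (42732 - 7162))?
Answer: 1/36173 ≈ 2.7645e-5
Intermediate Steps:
1/(603 + (42732 - 7162)) = 1/(603 + 35570) = 1/36173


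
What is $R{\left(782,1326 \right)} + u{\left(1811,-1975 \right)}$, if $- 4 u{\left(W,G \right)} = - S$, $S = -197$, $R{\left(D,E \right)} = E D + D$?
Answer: $\frac{4150659}{4} \approx 1.0377 \cdot 10^{6}$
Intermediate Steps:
$R{\left(D,E \right)} = D + D E$ ($R{\left(D,E \right)} = D E + D = D + D E$)
$u{\left(W,G \right)} = - \frac{197}{4}$ ($u{\left(W,G \right)} = - \frac{\left(-1\right) \left(-197\right)}{4} = \left(- \frac{1}{4}\right) 197 = - \frac{197}{4}$)
$R{\left(782,1326 \right)} + u{\left(1811,-1975 \right)} = 782 \left(1 + 1326\right) - \frac{197}{4} = 782 \cdot 1327 - \frac{197}{4} = 1037714 - \frac{197}{4} = \frac{4150659}{4}$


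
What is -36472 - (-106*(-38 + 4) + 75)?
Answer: -40151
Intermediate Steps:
-36472 - (-106*(-38 + 4) + 75) = -36472 - (-106*(-34) + 75) = -36472 - (3604 + 75) = -36472 - 1*3679 = -36472 - 3679 = -40151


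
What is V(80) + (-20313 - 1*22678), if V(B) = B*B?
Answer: -36591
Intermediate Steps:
V(B) = B**2
V(80) + (-20313 - 1*22678) = 80**2 + (-20313 - 1*22678) = 6400 + (-20313 - 22678) = 6400 - 42991 = -36591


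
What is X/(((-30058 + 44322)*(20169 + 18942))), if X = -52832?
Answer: -6604/69734913 ≈ -9.4702e-5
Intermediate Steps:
X/(((-30058 + 44322)*(20169 + 18942))) = -52832*1/((-30058 + 44322)*(20169 + 18942)) = -52832/(14264*39111) = -52832/557879304 = -52832*1/557879304 = -6604/69734913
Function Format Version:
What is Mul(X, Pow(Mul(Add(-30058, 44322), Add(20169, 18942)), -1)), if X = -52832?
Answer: Rational(-6604, 69734913) ≈ -9.4702e-5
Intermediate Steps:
Mul(X, Pow(Mul(Add(-30058, 44322), Add(20169, 18942)), -1)) = Mul(-52832, Pow(Mul(Add(-30058, 44322), Add(20169, 18942)), -1)) = Mul(-52832, Pow(Mul(14264, 39111), -1)) = Mul(-52832, Pow(557879304, -1)) = Mul(-52832, Rational(1, 557879304)) = Rational(-6604, 69734913)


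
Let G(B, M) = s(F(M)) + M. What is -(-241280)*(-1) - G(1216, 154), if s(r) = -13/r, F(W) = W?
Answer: -37180823/154 ≈ -2.4143e+5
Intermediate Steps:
G(B, M) = M - 13/M (G(B, M) = -13/M + M = M - 13/M)
-(-241280)*(-1) - G(1216, 154) = -(-241280)*(-1) - (154 - 13/154) = -7540*32 - (154 - 13*1/154) = -241280 - (154 - 13/154) = -241280 - 1*23703/154 = -241280 - 23703/154 = -37180823/154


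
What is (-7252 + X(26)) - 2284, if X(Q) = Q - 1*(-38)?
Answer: -9472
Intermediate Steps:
X(Q) = 38 + Q (X(Q) = Q + 38 = 38 + Q)
(-7252 + X(26)) - 2284 = (-7252 + (38 + 26)) - 2284 = (-7252 + 64) - 2284 = -7188 - 2284 = -9472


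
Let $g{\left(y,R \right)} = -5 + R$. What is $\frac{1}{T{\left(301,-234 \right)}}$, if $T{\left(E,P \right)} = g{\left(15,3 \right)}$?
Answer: $- \frac{1}{2} \approx -0.5$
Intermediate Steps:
$T{\left(E,P \right)} = -2$ ($T{\left(E,P \right)} = -5 + 3 = -2$)
$\frac{1}{T{\left(301,-234 \right)}} = \frac{1}{-2} = - \frac{1}{2}$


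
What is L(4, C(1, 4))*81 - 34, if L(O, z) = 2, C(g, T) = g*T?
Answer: 128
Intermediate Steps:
C(g, T) = T*g
L(4, C(1, 4))*81 - 34 = 2*81 - 34 = 162 - 34 = 128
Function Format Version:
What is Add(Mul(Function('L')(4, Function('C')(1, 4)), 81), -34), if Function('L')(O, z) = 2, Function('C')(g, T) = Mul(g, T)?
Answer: 128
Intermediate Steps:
Function('C')(g, T) = Mul(T, g)
Add(Mul(Function('L')(4, Function('C')(1, 4)), 81), -34) = Add(Mul(2, 81), -34) = Add(162, -34) = 128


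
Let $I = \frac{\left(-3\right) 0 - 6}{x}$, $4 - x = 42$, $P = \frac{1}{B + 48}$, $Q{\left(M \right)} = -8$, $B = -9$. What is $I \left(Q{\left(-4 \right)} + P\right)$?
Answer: $- \frac{311}{247} \approx -1.2591$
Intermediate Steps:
$P = \frac{1}{39}$ ($P = \frac{1}{-9 + 48} = \frac{1}{39} \approx 0.025641$)
$x = -38$ ($x = 4 - 42 = -38$)
$I = \frac{3}{19}$ ($I = \frac{\left(-3\right) 0 - 6}{-38} = \left(0 - 6\right) \left(- \frac{1}{38}\right) = \left(-6\right) \left(- \frac{1}{38}\right) = \frac{3}{19} \approx 0.15789$)
$I \left(Q{\left(-4 \right)} + P\right) = \frac{3 \left(-8 + \frac{1}{39}\right)}{19} = \frac{3}{19} \left(- \frac{311}{39}\right) = - \frac{311}{247}$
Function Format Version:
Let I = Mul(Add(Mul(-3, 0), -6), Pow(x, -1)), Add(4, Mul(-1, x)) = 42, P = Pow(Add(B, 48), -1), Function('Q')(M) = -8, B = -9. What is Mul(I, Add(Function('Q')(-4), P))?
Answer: Rational(-311, 247) ≈ -1.2591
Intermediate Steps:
P = Rational(1, 39) (P = Pow(Add(-9, 48), -1) = Pow(39, -1) = Rational(1, 39) ≈ 0.025641)
x = -38 (x = Add(4, Mul(-1, 42)) = Add(4, -42) = -38)
I = Rational(3, 19) (I = Mul(Add(Mul(-3, 0), -6), Pow(-38, -1)) = Mul(Add(0, -6), Rational(-1, 38)) = Mul(-6, Rational(-1, 38)) = Rational(3, 19) ≈ 0.15789)
Mul(I, Add(Function('Q')(-4), P)) = Mul(Rational(3, 19), Add(-8, Rational(1, 39))) = Mul(Rational(3, 19), Rational(-311, 39)) = Rational(-311, 247)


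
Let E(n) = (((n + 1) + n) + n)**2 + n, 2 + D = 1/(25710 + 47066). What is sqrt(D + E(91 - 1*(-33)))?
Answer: sqrt(184380375356738)/36388 ≈ 373.16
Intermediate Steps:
D = -145551/72776 (D = -2 + 1/(25710 + 47066) = -2 + 1/72776 = -145551/72776 ≈ -2.0000)
E(n) = n + (1 + 3*n)**2 (E(n) = (((1 + n) + n) + n)**2 + n = ((1 + 2*n) + n)**2 + n = (1 + 3*n)**2 + n = n + (1 + 3*n)**2)
sqrt(D + E(91 - 1*(-33))) = sqrt(-145551/72776 + ((91 - 1*(-33)) + (1 + 3*(91 - 1*(-33)))**2)) = sqrt(-145551/72776 + ((91 + 33) + (1 + 3*(91 + 33))**2)) = sqrt(-145551/72776 + (124 + (1 + 3*124)**2)) = sqrt(-145551/72776 + (124 + (1 + 372)**2)) = sqrt(-145551/72776 + (124 + 373**2)) = sqrt(-145551/72776 + (124 + 139129)) = sqrt(-145551/72776 + 139253) = sqrt(10134130777/72776) = sqrt(184380375356738)/36388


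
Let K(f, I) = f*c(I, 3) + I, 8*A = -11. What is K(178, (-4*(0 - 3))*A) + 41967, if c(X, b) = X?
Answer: 78027/2 ≈ 39014.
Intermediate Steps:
A = -11/8 (A = (1/8)*(-11) = -11/8 ≈ -1.3750)
K(f, I) = I + I*f (K(f, I) = f*I + I = I*f + I = I + I*f)
K(178, (-4*(0 - 3))*A) + 41967 = (-4*(0 - 3)*(-11/8))*(1 + 178) + 41967 = (-4*(-3)*(-11/8))*179 + 41967 = (12*(-11/8))*179 + 41967 = -33/2*179 + 41967 = -5907/2 + 41967 = 78027/2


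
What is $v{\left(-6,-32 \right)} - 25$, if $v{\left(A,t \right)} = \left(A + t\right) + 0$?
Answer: $-63$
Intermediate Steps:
$v{\left(A,t \right)} = A + t$
$v{\left(-6,-32 \right)} - 25 = \left(-6 - 32\right) - 25 = -38 - 25 = -63$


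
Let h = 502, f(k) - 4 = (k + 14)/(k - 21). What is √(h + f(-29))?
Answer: √50630/10 ≈ 22.501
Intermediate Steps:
f(k) = 4 + (14 + k)/(-21 + k) (f(k) = 4 + (k + 14)/(k - 21) = 4 + (14 + k)/(-21 + k))
√(h + f(-29)) = √(502 + 5*(-14 - 29)/(-21 - 29)) = √(502 + 5*(-43)/(-50)) = √(502 + 5*(-1/50)*(-43)) = √(502 + 43/10) = √(5063/10) = √50630/10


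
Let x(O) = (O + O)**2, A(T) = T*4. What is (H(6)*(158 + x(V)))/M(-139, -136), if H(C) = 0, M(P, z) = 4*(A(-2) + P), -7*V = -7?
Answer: 0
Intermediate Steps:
V = 1 (V = -1/7*(-7) = 1)
A(T) = 4*T
M(P, z) = -32 + 4*P (M(P, z) = 4*(4*(-2) + P) = 4*(-8 + P) = -32 + 4*P)
x(O) = 4*O**2 (x(O) = (2*O)**2 = 4*O**2)
(H(6)*(158 + x(V)))/M(-139, -136) = (0*(158 + 4*1**2))/(-32 + 4*(-139)) = (0*(158 + 4*1))/(-32 - 556) = (0*(158 + 4))/(-588) = (0*162)*(-1/588) = 0*(-1/588) = 0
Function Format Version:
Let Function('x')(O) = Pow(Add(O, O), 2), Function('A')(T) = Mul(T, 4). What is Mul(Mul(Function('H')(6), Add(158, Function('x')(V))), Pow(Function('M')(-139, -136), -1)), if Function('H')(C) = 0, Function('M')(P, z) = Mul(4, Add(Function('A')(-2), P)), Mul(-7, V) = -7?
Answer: 0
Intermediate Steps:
V = 1 (V = Mul(Rational(-1, 7), -7) = 1)
Function('A')(T) = Mul(4, T)
Function('M')(P, z) = Add(-32, Mul(4, P)) (Function('M')(P, z) = Mul(4, Add(Mul(4, -2), P)) = Mul(4, Add(-8, P)) = Add(-32, Mul(4, P)))
Function('x')(O) = Mul(4, Pow(O, 2)) (Function('x')(O) = Pow(Mul(2, O), 2) = Mul(4, Pow(O, 2)))
Mul(Mul(Function('H')(6), Add(158, Function('x')(V))), Pow(Function('M')(-139, -136), -1)) = Mul(Mul(0, Add(158, Mul(4, Pow(1, 2)))), Pow(Add(-32, Mul(4, -139)), -1)) = Mul(Mul(0, Add(158, Mul(4, 1))), Pow(Add(-32, -556), -1)) = Mul(Mul(0, Add(158, 4)), Pow(-588, -1)) = Mul(Mul(0, 162), Rational(-1, 588)) = Mul(0, Rational(-1, 588)) = 0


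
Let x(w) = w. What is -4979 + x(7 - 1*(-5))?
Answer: -4967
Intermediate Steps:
-4979 + x(7 - 1*(-5)) = -4979 + (7 - 1*(-5)) = -4979 + (7 + 5) = -4979 + 12 = -4967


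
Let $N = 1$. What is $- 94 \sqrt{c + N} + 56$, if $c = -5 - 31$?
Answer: $56 - 94 i \sqrt{35} \approx 56.0 - 556.11 i$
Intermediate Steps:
$c = -36$
$- 94 \sqrt{c + N} + 56 = - 94 \sqrt{-36 + 1} + 56 = - 94 \sqrt{-35} + 56 = - 94 i \sqrt{35} + 56 = 56 - 94 i \sqrt{35}$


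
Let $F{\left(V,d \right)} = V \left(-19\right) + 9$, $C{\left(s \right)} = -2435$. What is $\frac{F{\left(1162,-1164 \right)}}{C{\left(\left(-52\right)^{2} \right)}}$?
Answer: $\frac{22069}{2435} \approx 9.0632$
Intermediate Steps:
$F{\left(V,d \right)} = 9 - 19 V$ ($F{\left(V,d \right)} = - 19 V + 9 = 9 - 19 V$)
$\frac{F{\left(1162,-1164 \right)}}{C{\left(\left(-52\right)^{2} \right)}} = \frac{9 - 22078}{-2435} = \left(9 - 22078\right) \left(- \frac{1}{2435}\right) = \left(-22069\right) \left(- \frac{1}{2435}\right) = \frac{22069}{2435}$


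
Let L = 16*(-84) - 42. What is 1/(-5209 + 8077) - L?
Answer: 3975049/2868 ≈ 1386.0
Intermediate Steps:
L = -1386 (L = -1344 - 42 = -1386)
1/(-5209 + 8077) - L = 1/(-5209 + 8077) - 1*(-1386) = 1/2868 + 1386 = 3975049/2868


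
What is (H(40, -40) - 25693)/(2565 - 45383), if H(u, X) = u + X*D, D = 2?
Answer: 25733/42818 ≈ 0.60099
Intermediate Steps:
H(u, X) = u + 2*X (H(u, X) = u + X*2 = u + 2*X)
(H(40, -40) - 25693)/(2565 - 45383) = ((40 + 2*(-40)) - 25693)/(2565 - 45383) = ((40 - 80) - 25693)/(-42818) = (-40 - 25693)*(-1/42818) = -25733*(-1/42818) = 25733/42818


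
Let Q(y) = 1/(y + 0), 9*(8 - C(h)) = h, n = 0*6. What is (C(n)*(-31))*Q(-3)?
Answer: 248/3 ≈ 82.667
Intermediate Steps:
n = 0
C(h) = 8 - h/9
Q(y) = 1/y
(C(n)*(-31))*Q(-3) = ((8 - ⅑*0)*(-31))/(-3) = ((8 + 0)*(-31))*(-⅓) = (8*(-31))*(-⅓) = -248*(-⅓) = 248/3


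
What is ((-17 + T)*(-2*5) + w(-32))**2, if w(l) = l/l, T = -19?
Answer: 130321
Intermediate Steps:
w(l) = 1
((-17 + T)*(-2*5) + w(-32))**2 = ((-17 - 19)*(-2*5) + 1)**2 = (-36*(-10) + 1)**2 = (360 + 1)**2 = 361**2 = 130321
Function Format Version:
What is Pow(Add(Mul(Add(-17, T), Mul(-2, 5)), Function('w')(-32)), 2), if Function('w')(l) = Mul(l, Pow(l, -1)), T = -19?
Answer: 130321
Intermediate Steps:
Function('w')(l) = 1
Pow(Add(Mul(Add(-17, T), Mul(-2, 5)), Function('w')(-32)), 2) = Pow(Add(Mul(Add(-17, -19), Mul(-2, 5)), 1), 2) = Pow(Add(Mul(-36, -10), 1), 2) = Pow(Add(360, 1), 2) = Pow(361, 2) = 130321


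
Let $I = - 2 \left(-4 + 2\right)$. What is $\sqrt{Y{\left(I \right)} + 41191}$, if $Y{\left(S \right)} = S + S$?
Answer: $\sqrt{41199} \approx 202.98$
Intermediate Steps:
$I = 4$ ($I = \left(-2\right) \left(-2\right) = 4$)
$Y{\left(S \right)} = 2 S$
$\sqrt{Y{\left(I \right)} + 41191} = \sqrt{2 \cdot 4 + 41191} = \sqrt{8 + 41191} = \sqrt{41199}$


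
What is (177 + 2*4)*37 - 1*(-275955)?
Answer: 282800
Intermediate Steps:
(177 + 2*4)*37 - 1*(-275955) = (177 + 8)*37 + 275955 = 185*37 + 275955 = 6845 + 275955 = 282800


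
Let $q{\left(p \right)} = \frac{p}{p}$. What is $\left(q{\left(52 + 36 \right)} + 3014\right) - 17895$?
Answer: $-14880$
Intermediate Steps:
$q{\left(p \right)} = 1$
$\left(q{\left(52 + 36 \right)} + 3014\right) - 17895 = \left(1 + 3014\right) - 17895 = 3015 - 17895 = -14880$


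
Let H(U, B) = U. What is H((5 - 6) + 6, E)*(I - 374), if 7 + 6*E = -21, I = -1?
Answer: -1875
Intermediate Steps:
E = -14/3 (E = -7/6 + (⅙)*(-21) = -7/6 - 7/2 = -14/3 ≈ -4.6667)
H((5 - 6) + 6, E)*(I - 374) = ((5 - 6) + 6)*(-1 - 374) = (-1 + 6)*(-375) = 5*(-375) = -1875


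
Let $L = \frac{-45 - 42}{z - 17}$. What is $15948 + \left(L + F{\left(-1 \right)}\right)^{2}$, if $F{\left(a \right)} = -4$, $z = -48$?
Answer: $\frac{67410229}{4225} \approx 15955.0$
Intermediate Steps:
$L = \frac{87}{65}$ ($L = \frac{-45 - 42}{-48 - 17} = - \frac{87}{-65} = \left(-87\right) \left(- \frac{1}{65}\right) = \frac{87}{65} \approx 1.3385$)
$15948 + \left(L + F{\left(-1 \right)}\right)^{2} = 15948 + \left(\frac{87}{65} - 4\right)^{2} = 15948 + \left(- \frac{173}{65}\right)^{2} = 15948 + \frac{29929}{4225} = \frac{67410229}{4225}$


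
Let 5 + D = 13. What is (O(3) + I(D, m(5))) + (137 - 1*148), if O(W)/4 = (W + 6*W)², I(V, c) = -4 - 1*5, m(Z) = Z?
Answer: 1744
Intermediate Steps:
D = 8 (D = -5 + 13 = 8)
I(V, c) = -9 (I(V, c) = -4 - 5 = -9)
O(W) = 196*W² (O(W) = 4*(W + 6*W)² = 4*(7*W)² = 4*(49*W²) = 196*W²)
(O(3) + I(D, m(5))) + (137 - 1*148) = (196*3² - 9) + (137 - 1*148) = (196*9 - 9) + (137 - 148) = (1764 - 9) - 11 = 1755 - 11 = 1744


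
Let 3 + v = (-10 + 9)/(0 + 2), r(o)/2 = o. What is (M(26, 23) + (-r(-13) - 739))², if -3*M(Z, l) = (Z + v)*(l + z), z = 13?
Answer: 966289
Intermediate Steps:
r(o) = 2*o
v = -7/2 (v = -3 + (-10 + 9)/(0 + 2) = -3 - 1/2 = -3 - 1*½ = -3 - ½ = -7/2 ≈ -3.5000)
M(Z, l) = -(13 + l)*(-7/2 + Z)/3 (M(Z, l) = -(Z - 7/2)*(l + 13)/3 = -(-7/2 + Z)*(13 + l)/3 = -(13 + l)*(-7/2 + Z)/3)
(M(26, 23) + (-r(-13) - 739))² = ((91/6 - 13/3*26 + (7/6)*23 - ⅓*26*23) + (-2*(-13) - 739))² = ((91/6 - 338/3 + 161/6 - 598/3) + (-1*(-26) - 739))² = (-270 + (26 - 739))² = (-270 - 713)² = (-983)² = 966289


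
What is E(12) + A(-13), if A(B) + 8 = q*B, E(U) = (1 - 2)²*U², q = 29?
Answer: -241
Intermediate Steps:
E(U) = U² (E(U) = (-1)²*U² = 1*U² = U²)
A(B) = -8 + 29*B
E(12) + A(-13) = 12² + (-8 + 29*(-13)) = 144 + (-8 - 377) = 144 - 385 = -241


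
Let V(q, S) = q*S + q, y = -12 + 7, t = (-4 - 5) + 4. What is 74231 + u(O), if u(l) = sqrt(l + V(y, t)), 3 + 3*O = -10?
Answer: 74231 + sqrt(141)/3 ≈ 74235.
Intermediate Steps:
t = -5 (t = -9 + 4 = -5)
y = -5
O = -13/3 (O = -1 + (1/3)*(-10) = -1 - 10/3 = -13/3 ≈ -4.3333)
V(q, S) = q + S*q (V(q, S) = S*q + q = q + S*q)
u(l) = sqrt(20 + l) (u(l) = sqrt(l - 5*(1 - 5)) = sqrt(l - 5*(-4)) = sqrt(l + 20) = sqrt(20 + l))
74231 + u(O) = 74231 + sqrt(20 - 13/3) = 74231 + sqrt(47/3) = 74231 + sqrt(141)/3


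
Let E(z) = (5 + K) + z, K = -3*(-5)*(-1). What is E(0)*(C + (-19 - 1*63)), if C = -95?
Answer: 1770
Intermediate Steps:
K = -15 (K = 15*(-1) = -15)
E(z) = -10 + z (E(z) = (5 - 15) + z = -10 + z)
E(0)*(C + (-19 - 1*63)) = (-10 + 0)*(-95 + (-19 - 1*63)) = -10*(-95 + (-19 - 63)) = -10*(-95 - 82) = -10*(-177) = 1770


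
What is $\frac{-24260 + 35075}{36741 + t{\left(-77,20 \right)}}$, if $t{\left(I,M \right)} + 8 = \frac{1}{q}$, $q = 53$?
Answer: $\frac{38213}{129790} \approx 0.29442$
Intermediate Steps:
$t{\left(I,M \right)} = - \frac{423}{53}$ ($t{\left(I,M \right)} = -8 + \frac{1}{53} = - \frac{423}{53}$)
$\frac{-24260 + 35075}{36741 + t{\left(-77,20 \right)}} = \frac{-24260 + 35075}{36741 - \frac{423}{53}} = \frac{10815}{\frac{1946850}{53}} = 10815 \cdot \frac{53}{1946850} = \frac{38213}{129790}$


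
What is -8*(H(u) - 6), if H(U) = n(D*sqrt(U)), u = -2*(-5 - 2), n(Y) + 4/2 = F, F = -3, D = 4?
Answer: 88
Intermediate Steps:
n(Y) = -5 (n(Y) = -2 - 3 = -5)
u = 14 (u = -2*(-7) = 14)
H(U) = -5
-8*(H(u) - 6) = -8*(-5 - 6) = -8*(-11) = 88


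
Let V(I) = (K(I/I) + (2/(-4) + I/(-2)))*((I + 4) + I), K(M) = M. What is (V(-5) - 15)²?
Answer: 1089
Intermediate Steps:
V(I) = (½ - I/2)*(4 + 2*I) (V(I) = (I/I + (2/(-4) + I/(-2)))*((I + 4) + I) = (1 + (2*(-¼) + I*(-½)))*((4 + I) + I) = (1 + (-½ - I/2))*(4 + 2*I) = (½ - I/2)*(4 + 2*I))
(V(-5) - 15)² = ((2 - 1*(-5) - 1*(-5)²) - 15)² = ((2 + 5 - 1*25) - 15)² = ((2 + 5 - 25) - 15)² = (-18 - 15)² = (-33)² = 1089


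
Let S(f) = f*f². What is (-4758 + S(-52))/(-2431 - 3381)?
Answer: 72683/2906 ≈ 25.011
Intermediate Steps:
S(f) = f³
(-4758 + S(-52))/(-2431 - 3381) = (-4758 + (-52)³)/(-2431 - 3381) = (-4758 - 140608)/(-5812) = -145366*(-1/5812) = 72683/2906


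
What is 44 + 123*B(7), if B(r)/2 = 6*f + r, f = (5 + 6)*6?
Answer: 99182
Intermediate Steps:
f = 66 (f = 11*6 = 66)
B(r) = 792 + 2*r (B(r) = 2*(6*66 + r) = 2*(396 + r) = 792 + 2*r)
44 + 123*B(7) = 44 + 123*(792 + 2*7) = 44 + 123*(792 + 14) = 44 + 123*806 = 44 + 99138 = 99182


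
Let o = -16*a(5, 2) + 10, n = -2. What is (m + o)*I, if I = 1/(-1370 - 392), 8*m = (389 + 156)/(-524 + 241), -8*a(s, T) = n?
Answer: -13039/3989168 ≈ -0.0032686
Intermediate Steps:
a(s, T) = ¼ (a(s, T) = -⅛*(-2) = ¼)
m = -545/2264 (m = ((389 + 156)/(-524 + 241))/8 = (545/(-283))/8 = (545*(-1/283))/8 = (⅛)*(-545/283) = -545/2264 ≈ -0.24072)
I = -1/1762 (I = 1/(-1762) = -1/1762 ≈ -0.00056754)
o = 6 (o = -16*¼ + 10 = -4 + 10 = 6)
(m + o)*I = (-545/2264 + 6)*(-1/1762) = (13039/2264)*(-1/1762) = -13039/3989168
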